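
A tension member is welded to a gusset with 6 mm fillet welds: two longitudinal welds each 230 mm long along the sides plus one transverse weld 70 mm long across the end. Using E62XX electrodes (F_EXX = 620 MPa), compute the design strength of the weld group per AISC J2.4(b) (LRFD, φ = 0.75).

φR_n ≈ 627 kN

t_e = 0.707 × 6 = 4.242 mm.
R_nwl = 0.6 × 620 × 4.242 × 460 × 10⁻³ = 725.9 kN (longitudinal, 2 welds).
R_nwt = 0.6 × 620 × 4.242 × 70 × 10⁻³ = 110.5 kN (transverse, base value).
(i) R_nwl + R_nwt = 836.4 kN; (ii) 0.85 R_nwl + 1.5 R_nwt = 782.7 kN.
R_n = max = 836.4 kN [governs: (i)]; φR_n = 627.3 kN.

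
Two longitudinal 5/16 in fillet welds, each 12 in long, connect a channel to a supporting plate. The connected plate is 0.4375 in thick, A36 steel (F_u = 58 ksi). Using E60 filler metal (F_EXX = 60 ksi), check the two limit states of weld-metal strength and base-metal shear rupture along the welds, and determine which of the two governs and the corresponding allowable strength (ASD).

R_n/Ω ≈ 95.4 kips (weld metal governs)

t_e = 0.707 × 0.3125 = 0.2209 in; L = 24 in.
Weld metal: R_n/Ω = (1/2.0) × 0.6 × 60 × 0.2209 × 24 = 95.44 kips.
Base metal (shear rupture): R_n/Ω = (1/2.0) × 0.6 × 58 × 0.4375 × 24 = 182.7 kips.
Governing: weld metal.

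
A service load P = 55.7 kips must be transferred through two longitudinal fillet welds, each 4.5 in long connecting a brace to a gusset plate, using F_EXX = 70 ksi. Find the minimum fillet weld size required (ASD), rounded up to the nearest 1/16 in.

w = 7/16 in

Total weld length L = 9 in.
Required throat t_e = P × Ω / (0.6 F_EXX × L) = 55.7 × 2.0 / (0.6 × 70 × 9) = 0.2947 in.
Required leg w = t_e / 0.707 = 0.4168 in → use 7/16 in.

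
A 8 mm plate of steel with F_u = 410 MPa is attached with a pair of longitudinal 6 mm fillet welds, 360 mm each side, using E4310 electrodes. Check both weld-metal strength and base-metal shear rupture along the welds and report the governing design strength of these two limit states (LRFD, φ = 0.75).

φR_n ≈ 591 kN (weld metal governs)

E43XX → F_EXX = 430 MPa.
t_e = 0.707 × 6 = 4.242 mm; L = 720 mm.
Weld metal: φR_n = 0.75 × 0.6 × 430 × 4.242 × 720 × 10⁻³ = 591 kN.
Base metal (shear rupture): φR_n = 0.75 × 0.6 × 410 × 8 × 720 × 10⁻³ = 1063 kN.
Governing: weld metal.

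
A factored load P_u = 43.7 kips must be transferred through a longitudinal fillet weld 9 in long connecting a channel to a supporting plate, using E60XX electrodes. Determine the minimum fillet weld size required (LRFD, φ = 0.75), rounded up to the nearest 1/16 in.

w = 5/16 in

E60XX → F_EXX = 60 ksi.
Total weld length L = 9 in.
Required throat t_e = P_u / (φ × 0.6 F_EXX × L) = 43.7 / (0.75 × 0.6 × 60 × 9) = 0.1798 in.
Required leg w = t_e / 0.707 = 0.2544 in → use 5/16 in.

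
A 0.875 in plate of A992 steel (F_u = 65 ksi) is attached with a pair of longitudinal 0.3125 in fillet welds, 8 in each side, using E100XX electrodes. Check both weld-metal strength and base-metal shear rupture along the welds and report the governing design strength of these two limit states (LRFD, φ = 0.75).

E100XX → F_EXX = 100 ksi.
t_e = 0.707 × 0.3125 = 0.2209 in; L = 16 in.
Weld metal: φR_n = 0.75 × 0.6 × 100 × 0.2209 × 16 = 159.1 kip.
Base metal (shear rupture): φR_n = 0.75 × 0.6 × 65 × 0.875 × 16 = 409.5 kip.
Governing: weld metal.

φR_n ≈ 159 kip (weld metal governs)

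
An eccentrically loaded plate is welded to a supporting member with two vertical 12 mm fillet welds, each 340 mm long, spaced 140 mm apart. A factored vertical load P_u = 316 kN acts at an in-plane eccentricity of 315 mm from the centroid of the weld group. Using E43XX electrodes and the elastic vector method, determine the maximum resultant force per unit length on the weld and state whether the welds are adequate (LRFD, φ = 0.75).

f_max ≈ 2070 N/mm; NOT adequate

E43XX → F_EXX = 430 MPa.
Total weld length L_w = 680 mm. Treat welds as unit-width lines.
Polar moment about centroid: J = 2[d³/12 + d(b/2)²] = 2[340³/12 + 340×70²] = 9883000 mm³.
Direct shear f_v = P/L_w = 316×10³ / 680 = 464.7 N/mm (vertical).
Torsion M = P·e = 316×10³ × 315 = 99540000 N·mm.
Critical point at (x, y) = (70, 170) from centroid. f_tx = M·y/J = 1712 N/mm; f_ty = M·x/J = 705.1 N/mm.
Resultant f_max = √[f_tx² + (f_v + f_ty)²] = √[1712² + (464.7 + 705.1)²] = 2074 N/mm.
Capacity per unit length: φr_n = 0.75 × 0.6 × 430 × (0.707 × 12) = 1642 N/mm.
2074 > 1642 → NOT adequate.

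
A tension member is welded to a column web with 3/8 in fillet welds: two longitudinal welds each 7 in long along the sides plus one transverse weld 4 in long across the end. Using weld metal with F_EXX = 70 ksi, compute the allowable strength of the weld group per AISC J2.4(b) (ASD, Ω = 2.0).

t_e = 0.707 × 0.375 = 0.2651 in.
R_nwl = 0.6 × 70 × 0.2651 × 14 = 155.9 kips (longitudinal, 2 welds).
R_nwt = 0.6 × 70 × 0.2651 × 4 = 44.54 kips (transverse, base value).
(i) R_nwl + R_nwt = 200.4 kips; (ii) 0.85 R_nwl + 1.5 R_nwt = 199.3 kips.
R_n = max = 200.4 kips [governs: (i)]; R_n/Ω = 100.2 kips.

R_n/Ω ≈ 100 kips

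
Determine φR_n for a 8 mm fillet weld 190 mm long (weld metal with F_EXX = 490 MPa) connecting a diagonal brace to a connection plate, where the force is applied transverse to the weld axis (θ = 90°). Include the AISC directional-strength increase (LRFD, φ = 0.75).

t_e = 0.707 × 8 = 5.656 mm; A_we = 5.656 × 190 = 1075 mm².
Directional factor: 1.0 + 0.5 sin^1.5(90°) = 1.5.
F_nw = 0.6 × 490 × 1.5 = 441 MPa.
φR_n = 0.75 × 441 × 1075 × 10⁻³ = 355.4 kN.

φR_n ≈ 355 kN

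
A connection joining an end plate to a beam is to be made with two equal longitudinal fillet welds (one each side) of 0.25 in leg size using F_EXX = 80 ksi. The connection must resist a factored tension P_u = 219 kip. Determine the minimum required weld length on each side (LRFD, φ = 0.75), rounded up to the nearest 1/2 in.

Throat t_e = 0.707 × 0.25 = 0.1767 in.
φr_n = 0.75 × 0.6 × 80 × 0.1767 = 6.363 kip/in.
L_req = P_u / φr_n = 219 / 6.363 = 34.42 in total.
Per side: 34.42 / 2 = 17.21 in.
Round up → use L = 17.5 in on each side.

L = 17.5 in on each side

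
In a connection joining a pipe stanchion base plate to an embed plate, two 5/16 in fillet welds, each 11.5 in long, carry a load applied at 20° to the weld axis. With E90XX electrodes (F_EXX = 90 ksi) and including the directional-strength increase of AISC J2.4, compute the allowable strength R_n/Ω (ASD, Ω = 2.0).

R_n/Ω ≈ 151 kips

t_e = 0.707 × 0.3125 = 0.2209 in; A_we = 0.2209 × 23 = 5.082 in².
Directional factor: 1.0 + 0.5 sin^1.5(20°) = 1.1.
F_nw = 0.6 × 90 × 1.1 = 59.4 ksi.
R_n/Ω = (59.4 × 5.082) / 2.0 = 150.9 kips.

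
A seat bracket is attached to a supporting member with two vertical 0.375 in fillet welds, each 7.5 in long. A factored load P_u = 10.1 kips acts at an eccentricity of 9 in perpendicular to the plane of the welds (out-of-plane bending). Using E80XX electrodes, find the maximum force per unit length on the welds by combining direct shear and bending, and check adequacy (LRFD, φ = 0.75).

f_max ≈ 4.89 kip/in; adequate

E80XX → F_EXX = 80 ksi.
L_w = 2 × 7.5 = 15 in; section modulus (unit throat) S = 2 × L²/6 = 18.75 in².
Direct shear f_v = P/L_w = 10.1/15 = 0.6733 kip/in.
Moment M = P × e = 10.1 × 9 = 90.9 kip·in; bending f_b = M/S = 4.848 kip/in.
f_max = √(f_v² + f_b²) = √(0.6733² + 4.848²) = 4.895 kip/in.
φr_n = 0.75 × 0.6 × 80 × (0.707 × 0.375) = 9.544 kip/in → adequate.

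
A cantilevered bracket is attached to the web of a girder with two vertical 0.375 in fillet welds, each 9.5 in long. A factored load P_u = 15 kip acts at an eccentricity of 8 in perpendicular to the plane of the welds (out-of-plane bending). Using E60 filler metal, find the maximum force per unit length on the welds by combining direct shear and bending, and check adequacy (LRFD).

E60XX → F_EXX = 60 ksi.
L_w = 2 × 9.5 = 19 in; section modulus (unit throat) S = 2 × L²/6 = 30.08 in².
Direct shear f_v = P/L_w = 15/19 = 0.7895 kip/in.
Moment M = P × e = 15 × 8 = 120 kip·in; bending f_b = M/S = 3.989 kip/in.
f_max = √(f_v² + f_b²) = √(0.7895² + 3.989²) = 4.066 kip/in.
φr_n = 0.75 × 0.6 × 60 × (0.707 × 0.375) = 7.158 kip/in → adequate.

f_max ≈ 4.07 kip/in; adequate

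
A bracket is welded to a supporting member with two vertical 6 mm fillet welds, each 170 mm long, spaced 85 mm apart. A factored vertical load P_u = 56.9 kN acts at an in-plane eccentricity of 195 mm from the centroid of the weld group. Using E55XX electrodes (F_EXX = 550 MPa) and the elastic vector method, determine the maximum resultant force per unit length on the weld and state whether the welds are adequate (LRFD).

f_max ≈ 824 N/mm; adequate

Total weld length L_w = 340 mm. Treat welds as unit-width lines.
Polar moment about centroid: J = 2[d³/12 + d(b/2)²] = 2[170³/12 + 170×42.5²] = 1433000 mm³.
Direct shear f_v = P/L_w = 56.9×10³ / 340 = 167.4 N/mm (vertical).
Torsion M = P·e = 56.9×10³ × 195 = 11096000 N·mm.
Critical point at (x, y) = (42.5, 85) from centroid. f_tx = M·y/J = 658.2 N/mm; f_ty = M·x/J = 329.1 N/mm.
Resultant f_max = √[f_tx² + (f_v + f_ty)²] = √[658.2² + (167.4 + 329.1)²] = 824.4 N/mm.
Capacity per unit length: φr_n = 0.75 × 0.6 × 550 × (0.707 × 6) = 1050 N/mm.
824.4 ≤ 1050 → adequate.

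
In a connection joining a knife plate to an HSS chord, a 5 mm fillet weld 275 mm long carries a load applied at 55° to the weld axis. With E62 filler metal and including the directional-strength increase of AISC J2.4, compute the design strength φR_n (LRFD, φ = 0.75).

E62XX → F_EXX = 620 MPa.
t_e = 0.707 × 5 = 3.535 mm; A_we = 3.535 × 275 = 972.1 mm².
Directional factor: 1.0 + 0.5 sin^1.5(55°) = 1.371.
F_nw = 0.6 × 620 × 1.371 = 509.9 MPa.
φR_n = 0.75 × 509.9 × 972.1 × 10⁻³ = 371.8 kN.

φR_n ≈ 372 kN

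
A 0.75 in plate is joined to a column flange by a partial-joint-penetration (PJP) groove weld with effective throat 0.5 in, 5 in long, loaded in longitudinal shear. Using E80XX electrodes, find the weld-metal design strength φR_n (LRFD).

φR_n ≈ 90 kip

E80XX → F_EXX = 80 ksi.
Effective throat (given) t_e = 0.5 in.
A_we = 0.5 × 5 = 2.5 in².
F_nw = 0.6 F_EXX = 48 ksi.
φR_n = 0.75 × 48 × 2.5 = 90 kip.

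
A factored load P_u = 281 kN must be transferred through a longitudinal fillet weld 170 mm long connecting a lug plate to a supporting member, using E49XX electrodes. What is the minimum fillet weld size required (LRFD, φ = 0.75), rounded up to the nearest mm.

E49XX → F_EXX = 490 MPa.
Total weld length L = 170 mm.
Required throat t_e = P_u / (φ × 0.6 F_EXX × L) = 281 / (0.75 × 0.6 × 490 × 170 × 10⁻³) = 7.496 mm.
Required leg w = t_e / 0.707 = 10.6 mm → use 11 mm.

w = 11 mm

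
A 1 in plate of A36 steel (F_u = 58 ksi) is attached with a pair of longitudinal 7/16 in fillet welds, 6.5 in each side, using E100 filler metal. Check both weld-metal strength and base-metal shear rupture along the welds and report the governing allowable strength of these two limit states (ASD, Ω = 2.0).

E100XX → F_EXX = 100 ksi.
t_e = 0.707 × 0.4375 = 0.3093 in; L = 13 in.
Weld metal: R_n/Ω = (1/2.0) × 0.6 × 100 × 0.3093 × 13 = 120.6 kips.
Base metal (shear rupture): R_n/Ω = (1/2.0) × 0.6 × 58 × 1 × 13 = 226.2 kips.
Governing: weld metal.

R_n/Ω ≈ 121 kips (weld metal governs)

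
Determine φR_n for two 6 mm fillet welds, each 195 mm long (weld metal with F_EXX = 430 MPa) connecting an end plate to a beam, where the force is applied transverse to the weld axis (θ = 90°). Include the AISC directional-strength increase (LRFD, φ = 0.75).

φR_n ≈ 480 kN

t_e = 0.707 × 6 = 4.242 mm; A_we = 4.242 × 390 = 1654 mm².
Directional factor: 1.0 + 0.5 sin^1.5(90°) = 1.5.
F_nw = 0.6 × 430 × 1.5 = 387 MPa.
φR_n = 0.75 × 387 × 1654 × 10⁻³ = 480.2 kN.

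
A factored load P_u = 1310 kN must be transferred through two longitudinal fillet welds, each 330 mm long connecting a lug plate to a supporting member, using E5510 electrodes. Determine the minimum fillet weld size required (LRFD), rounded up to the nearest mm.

w = 12 mm

E55XX → F_EXX = 550 MPa.
Total weld length L = 660 mm.
Required throat t_e = P_u / (φ × 0.6 F_EXX × L) = 1310 / (0.75 × 0.6 × 550 × 660 × 10⁻³) = 8.02 mm.
Required leg w = t_e / 0.707 = 11.34 mm → use 12 mm.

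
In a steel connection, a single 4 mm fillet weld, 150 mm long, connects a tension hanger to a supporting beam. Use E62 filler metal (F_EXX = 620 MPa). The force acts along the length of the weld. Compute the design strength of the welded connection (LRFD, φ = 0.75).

φR_n ≈ 118 kN

Effective throat t_e = 0.707 × 4 = 2.828 mm.
Total length L = 150 mm; A_we = 2.828 × 150 = 424.2 mm².
F_nw = 0.6 F_EXX = 0.6 × 620 = 372 MPa.
φR_n = 0.75 × 372 × 424.2 × 10⁻³ = 118.4 kN.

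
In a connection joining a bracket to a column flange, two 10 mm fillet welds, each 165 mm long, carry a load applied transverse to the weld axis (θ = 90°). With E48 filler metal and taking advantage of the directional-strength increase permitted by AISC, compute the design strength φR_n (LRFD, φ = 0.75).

E48XX → F_EXX = 480 MPa.
t_e = 0.707 × 10 = 7.07 mm; A_we = 7.07 × 330 = 2333 mm².
Directional factor: 1.0 + 0.5 sin^1.5(90°) = 1.5.
F_nw = 0.6 × 480 × 1.5 = 432 MPa.
φR_n = 0.75 × 432 × 2333 × 10⁻³ = 755.9 kN.

φR_n ≈ 756 kN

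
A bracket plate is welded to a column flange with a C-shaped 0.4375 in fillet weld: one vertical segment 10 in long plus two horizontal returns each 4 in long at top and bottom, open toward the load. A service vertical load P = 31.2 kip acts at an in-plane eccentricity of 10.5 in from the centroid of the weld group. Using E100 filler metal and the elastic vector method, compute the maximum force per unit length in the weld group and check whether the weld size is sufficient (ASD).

E100XX → F_EXX = 100 ksi.
Total weld length L_w = 18 in. Treat welds as unit-width lines.
Centroid: x̄ = 2×4×2 / 18 = 0.8889 in from the vertical weld.
Polar moment about centroid: J = I_x + I_y = [10³/12 + 2×4×5²] + [10×0.8889² + 2(4³/12 + 4×1.111²)] = 311.8 in³.
Direct shear f_v = P/L_w = 31.2 / 18 = 1.733 kip/in (vertical).
Torsion M = P·e = 31.2 × 10.5 = 327.6 kip·in.
Critical point at (x, y) = (3.111, 5) from centroid. f_tx = M·y/J = 5.254 kip/in; f_ty = M·x/J = 3.269 kip/in.
Resultant f_max = √[f_tx² + (f_v + f_ty)²] = √[5.254² + (1.733 + 3.269)²] = 7.254 kip/in.
Capacity per unit length: r_n/Ω = (1/2.0) × 0.6 × 100 × (0.707 × 0.4375) = 9.279 kip/in.
7.254 ≤ 9.279 → adequate.

f_max ≈ 7.25 kip/in; adequate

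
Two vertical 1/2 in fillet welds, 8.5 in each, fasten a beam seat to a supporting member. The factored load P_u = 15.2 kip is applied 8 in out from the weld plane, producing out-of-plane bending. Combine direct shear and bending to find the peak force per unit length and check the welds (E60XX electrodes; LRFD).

E60XX → F_EXX = 60 ksi.
L_w = 2 × 8.5 = 17 in; section modulus (unit throat) S = 2 × L²/6 = 24.08 in².
Direct shear f_v = P/L_w = 15.2/17 = 0.8941 kip/in.
Moment M = P × e = 15.2 × 8 = 121.6 kip·in; bending f_b = M/S = 5.049 kip/in.
f_max = √(f_v² + f_b²) = √(0.8941² + 5.049²) = 5.128 kip/in.
φr_n = 0.75 × 0.6 × 60 × (0.707 × 0.5) = 9.544 kip/in → adequate.

f_max ≈ 5.13 kip/in; adequate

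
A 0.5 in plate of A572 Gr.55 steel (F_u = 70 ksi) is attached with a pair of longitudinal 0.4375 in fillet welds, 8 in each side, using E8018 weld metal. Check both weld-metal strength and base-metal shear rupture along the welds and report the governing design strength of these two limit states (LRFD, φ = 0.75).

E80XX → F_EXX = 80 ksi.
t_e = 0.707 × 0.4375 = 0.3093 in; L = 16 in.
Weld metal: φR_n = 0.75 × 0.6 × 80 × 0.3093 × 16 = 178.2 kips.
Base metal (shear rupture): φR_n = 0.75 × 0.6 × 70 × 0.5 × 16 = 252 kips.
Governing: weld metal.

φR_n ≈ 178 kips (weld metal governs)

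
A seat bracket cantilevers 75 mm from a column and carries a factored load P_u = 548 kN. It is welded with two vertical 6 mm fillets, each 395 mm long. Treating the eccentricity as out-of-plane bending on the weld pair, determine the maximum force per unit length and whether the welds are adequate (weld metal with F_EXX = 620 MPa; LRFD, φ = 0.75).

f_max ≈ 1050 N/mm; adequate

L_w = 2 × 395 = 790 mm; section modulus (unit throat) S = 2 × L²/6 = 52010 mm².
Direct shear f_v = P/L_w = 548×10³/790 = 693.7 N/mm.
Moment M = P × e = 548×10³ × 75 = 41100000 N·mm; bending f_b = M/S = 790.3 N/mm.
f_max = √(f_v² + f_b²) = √(693.7² + 790.3²) = 1052 N/mm.
φr_n = 0.75 × 0.6 × 620 × (0.707 × 6) = 1184 N/mm → adequate.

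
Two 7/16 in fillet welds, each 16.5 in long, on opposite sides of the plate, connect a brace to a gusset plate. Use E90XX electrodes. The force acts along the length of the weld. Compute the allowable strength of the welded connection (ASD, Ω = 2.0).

R_n/Ω ≈ 276 kips

E90XX → F_EXX = 90 ksi.
Effective throat t_e = 0.707 × 0.4375 = 0.3093 in.
Total length L = 33 in; A_we = 0.3093 × 33 = 10.21 in².
F_nw = 0.6 F_EXX = 0.6 × 90 = 54 ksi.
R_n = 54 × 10.21 = 551.2 kips; R_n/Ω = 551.2/2.0 = 275.6 kips.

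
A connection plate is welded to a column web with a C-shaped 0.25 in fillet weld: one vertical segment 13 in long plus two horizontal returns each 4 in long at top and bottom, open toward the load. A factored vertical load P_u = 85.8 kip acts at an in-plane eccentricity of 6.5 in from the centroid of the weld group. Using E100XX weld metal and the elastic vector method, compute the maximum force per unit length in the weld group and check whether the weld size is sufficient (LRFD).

f_max ≈ 9.87 kip/in; NOT adequate

E100XX → F_EXX = 100 ksi.
Total weld length L_w = 21 in. Treat welds as unit-width lines.
Centroid: x̄ = 2×4×2 / 21 = 0.7619 in from the vertical weld.
Polar moment about centroid: J = I_x + I_y = [13³/12 + 2×4×6.5²] + [13×0.7619² + 2(4³/12 + 4×1.238²)] = 551.6 in³.
Direct shear f_v = P/L_w = 85.8 / 21 = 4.086 kip/in (vertical).
Torsion M = P·e = 85.8 × 6.5 = 557.7 kip·in.
Critical point at (x, y) = (3.238, 6.5) from centroid. f_tx = M·y/J = 6.572 kip/in; f_ty = M·x/J = 3.274 kip/in.
Resultant f_max = √[f_tx² + (f_v + f_ty)²] = √[6.572² + (4.086 + 3.274)²] = 9.867 kip/in.
Capacity per unit length: φr_n = 0.75 × 0.6 × 100 × (0.707 × 0.25) = 7.954 kip/in.
9.867 > 7.954 → NOT adequate.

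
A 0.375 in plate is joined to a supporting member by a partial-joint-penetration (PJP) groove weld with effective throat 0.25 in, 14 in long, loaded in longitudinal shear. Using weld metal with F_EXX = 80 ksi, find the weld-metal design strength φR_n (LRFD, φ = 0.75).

φR_n ≈ 126 kips

Effective throat (given) t_e = 0.25 in.
A_we = 0.25 × 14 = 3.5 in².
F_nw = 0.6 F_EXX = 48 ksi.
φR_n = 0.75 × 48 × 3.5 = 126 kips.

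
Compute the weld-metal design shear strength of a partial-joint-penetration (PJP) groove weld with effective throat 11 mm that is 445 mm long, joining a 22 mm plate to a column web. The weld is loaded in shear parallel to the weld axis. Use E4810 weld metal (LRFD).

E48XX → F_EXX = 480 MPa.
Effective throat (given) t_e = 11 mm.
A_we = 11 × 445 = 4895 mm².
F_nw = 0.6 F_EXX = 288 MPa.
φR_n = 0.75 × 288 × 4895 × 10⁻³ = 1057 kN.

φR_n ≈ 1060 kN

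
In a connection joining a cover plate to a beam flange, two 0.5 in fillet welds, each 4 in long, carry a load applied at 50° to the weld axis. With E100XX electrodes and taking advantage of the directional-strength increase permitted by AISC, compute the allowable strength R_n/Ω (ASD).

E100XX → F_EXX = 100 ksi.
t_e = 0.707 × 0.5 = 0.3535 in; A_we = 0.3535 × 8 = 2.828 in².
Directional factor: 1.0 + 0.5 sin^1.5(50°) = 1.335.
F_nw = 0.6 × 100 × 1.335 = 80.11 ksi.
R_n/Ω = (80.11 × 2.828) / 2.0 = 113.3 kips.

R_n/Ω ≈ 113 kips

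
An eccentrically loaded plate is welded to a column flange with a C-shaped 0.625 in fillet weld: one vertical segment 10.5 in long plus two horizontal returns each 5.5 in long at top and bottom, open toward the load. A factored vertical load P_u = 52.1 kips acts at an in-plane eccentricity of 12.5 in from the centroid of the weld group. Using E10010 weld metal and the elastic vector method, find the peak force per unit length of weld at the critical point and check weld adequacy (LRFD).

E100XX → F_EXX = 100 ksi.
Total weld length L_w = 21.5 in. Treat welds as unit-width lines.
Centroid: x̄ = 2×5.5×2.75 / 21.5 = 1.407 in from the vertical weld.
Polar moment about centroid: J = I_x + I_y = [10.5³/12 + 2×5.5×5.25²] + [10.5×1.407² + 2(5.5³/12 + 5.5×1.343²)] = 468 in³.
Direct shear f_v = P/L_w = 52.1 / 21.5 = 2.423 kip/in (vertical).
Torsion M = P·e = 52.1 × 12.5 = 651.25 kip·in.
Critical point at (x, y) = (4.093, 5.25) from centroid. f_tx = M·y/J = 7.306 kip/in; f_ty = M·x/J = 5.696 kip/in.
Resultant f_max = √[f_tx² + (f_v + f_ty)²] = √[7.306² + (2.423 + 5.696)²] = 10.92 kip/in.
Capacity per unit length: φr_n = 0.75 × 0.6 × 100 × (0.707 × 0.625) = 19.88 kip/in.
10.92 ≤ 19.88 → adequate.

f_max ≈ 10.9 kip/in; adequate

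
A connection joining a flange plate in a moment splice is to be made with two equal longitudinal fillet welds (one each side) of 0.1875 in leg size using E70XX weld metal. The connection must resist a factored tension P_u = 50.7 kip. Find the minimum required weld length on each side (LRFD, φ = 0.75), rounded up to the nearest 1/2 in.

E70XX → F_EXX = 70 ksi.
Throat t_e = 0.707 × 0.1875 = 0.1326 in.
φr_n = 0.75 × 0.6 × 70 × 0.1326 = 4.176 kip/in.
L_req = P_u / φr_n = 50.7 / 4.176 = 12.14 in total.
Per side: 12.14 / 2 = 6.071 in.
Round up → use L = 6.5 in on each side.

L = 6.5 in on each side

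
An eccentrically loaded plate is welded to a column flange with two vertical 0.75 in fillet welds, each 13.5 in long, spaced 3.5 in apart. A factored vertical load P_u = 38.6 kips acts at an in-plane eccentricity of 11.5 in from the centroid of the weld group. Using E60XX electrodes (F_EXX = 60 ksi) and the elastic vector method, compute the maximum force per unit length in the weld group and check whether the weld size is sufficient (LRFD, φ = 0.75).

f_max ≈ 6.78 kip/in; adequate

Total weld length L_w = 27 in. Treat welds as unit-width lines.
Polar moment about centroid: J = 2[d³/12 + d(b/2)²] = 2[13.5³/12 + 13.5×1.75²] = 492.8 in³.
Direct shear f_v = P/L_w = 38.6 / 27 = 1.43 kip/in (vertical).
Torsion M = P·e = 38.6 × 11.5 = 443.9 kip·in.
Critical point at (x, y) = (1.75, 6.75) from centroid. f_tx = M·y/J = 6.081 kip/in; f_ty = M·x/J = 1.577 kip/in.
Resultant f_max = √[f_tx² + (f_v + f_ty)²] = √[6.081² + (1.43 + 1.577)²] = 6.783 kip/in.
Capacity per unit length: φr_n = 0.75 × 0.6 × 60 × (0.707 × 0.75) = 14.32 kip/in.
6.783 ≤ 14.32 → adequate.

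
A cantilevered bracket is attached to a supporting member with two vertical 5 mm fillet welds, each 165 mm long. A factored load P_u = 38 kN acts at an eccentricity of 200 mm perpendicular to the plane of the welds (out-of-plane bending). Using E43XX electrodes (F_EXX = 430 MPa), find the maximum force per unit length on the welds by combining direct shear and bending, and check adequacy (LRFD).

f_max ≈ 845 N/mm; NOT adequate

L_w = 2 × 165 = 330 mm; section modulus (unit throat) S = 2 × L²/6 = 9075 mm².
Direct shear f_v = P/L_w = 38×10³/330 = 115.2 N/mm.
Moment M = P × e = 38×10³ × 200 = 7600000 N·mm; bending f_b = M/S = 837.5 N/mm.
f_max = √(f_v² + f_b²) = √(115.2² + 837.5²) = 845.3 N/mm.
φr_n = 0.75 × 0.6 × 430 × (0.707 × 5) = 684 N/mm → NOT adequate.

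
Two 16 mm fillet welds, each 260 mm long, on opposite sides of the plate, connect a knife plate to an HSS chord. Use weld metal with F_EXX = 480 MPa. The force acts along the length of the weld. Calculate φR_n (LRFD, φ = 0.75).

Effective throat t_e = 0.707 × 16 = 11.31 mm.
Total length L = 520 mm; A_we = 11.31 × 520 = 5882 mm².
F_nw = 0.6 F_EXX = 0.6 × 480 = 288 MPa.
φR_n = 0.75 × 288 × 5882 × 10⁻³ = 1271 kN.

φR_n ≈ 1270 kN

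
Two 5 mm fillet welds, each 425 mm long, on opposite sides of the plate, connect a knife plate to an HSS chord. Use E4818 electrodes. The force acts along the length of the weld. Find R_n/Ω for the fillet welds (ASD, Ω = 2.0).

E48XX → F_EXX = 480 MPa.
Effective throat t_e = 0.707 × 5 = 3.535 mm.
Total length L = 850 mm; A_we = 3.535 × 850 = 3005 mm².
F_nw = 0.6 F_EXX = 0.6 × 480 = 288 MPa.
R_n = 288 × 3005 × 10⁻³ = 865.4 kN; R_n/Ω = 865.4/2.0 = 432.7 kN.

R_n/Ω ≈ 433 kN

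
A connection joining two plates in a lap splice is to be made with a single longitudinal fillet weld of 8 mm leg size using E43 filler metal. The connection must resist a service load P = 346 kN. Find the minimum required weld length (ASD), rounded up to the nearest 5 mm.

E43XX → F_EXX = 430 MPa.
Throat t_e = 0.707 × 8 = 5.656 mm.
r_n/Ω = (0.6 × 430 × 5.656) / 2.0 = 729.6 N/mm = 0.7296 kN/mm.
L_req = P / (r_n/Ω) = 346 / 0.7296 = 474.2 mm total.
Round up → use L = 475 mm.

L = 475 mm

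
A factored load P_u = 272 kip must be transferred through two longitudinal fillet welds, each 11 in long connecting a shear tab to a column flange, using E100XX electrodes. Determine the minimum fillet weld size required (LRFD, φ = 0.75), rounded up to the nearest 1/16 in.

E100XX → F_EXX = 100 ksi.
Total weld length L = 22 in.
Required throat t_e = P_u / (φ × 0.6 F_EXX × L) = 272 / (0.75 × 0.6 × 100 × 22) = 0.2747 in.
Required leg w = t_e / 0.707 = 0.3886 in → use 7/16 in.

w = 7/16 in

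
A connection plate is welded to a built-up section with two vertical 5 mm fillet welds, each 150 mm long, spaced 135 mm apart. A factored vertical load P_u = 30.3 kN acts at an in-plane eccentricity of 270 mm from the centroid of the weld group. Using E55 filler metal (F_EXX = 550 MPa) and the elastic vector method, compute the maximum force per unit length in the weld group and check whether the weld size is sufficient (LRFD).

f_max ≈ 501 N/mm; adequate

Total weld length L_w = 300 mm. Treat welds as unit-width lines.
Polar moment about centroid: J = 2[d³/12 + d(b/2)²] = 2[150³/12 + 150×67.5²] = 1929000 mm³.
Direct shear f_v = P/L_w = 30.3×10³ / 300 = 101 N/mm (vertical).
Torsion M = P·e = 30.3×10³ × 270 = 8181000 N·mm.
Critical point at (x, y) = (67.5, 75) from centroid. f_tx = M·y/J = 318 N/mm; f_ty = M·x/J = 286.2 N/mm.
Resultant f_max = √[f_tx² + (f_v + f_ty)²] = √[318² + (101 + 286.2)²] = 501.1 N/mm.
Capacity per unit length: φr_n = 0.75 × 0.6 × 550 × (0.707 × 5) = 874.9 N/mm.
501.1 ≤ 874.9 → adequate.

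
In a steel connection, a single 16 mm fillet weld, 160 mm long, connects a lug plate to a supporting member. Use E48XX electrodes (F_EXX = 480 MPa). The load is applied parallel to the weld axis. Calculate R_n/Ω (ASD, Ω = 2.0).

R_n/Ω ≈ 261 kN

Effective throat t_e = 0.707 × 16 = 11.31 mm.
Total length L = 160 mm; A_we = 11.31 × 160 = 1810 mm².
F_nw = 0.6 F_EXX = 0.6 × 480 = 288 MPa.
R_n = 288 × 1810 × 10⁻³ = 521.3 kN; R_n/Ω = 521.3/2.0 = 260.6 kN.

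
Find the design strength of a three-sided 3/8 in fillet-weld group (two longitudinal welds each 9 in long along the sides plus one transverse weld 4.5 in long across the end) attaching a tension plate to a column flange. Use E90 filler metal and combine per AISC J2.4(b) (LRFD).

φR_n ≈ 242 kip

E90XX → F_EXX = 90 ksi.
t_e = 0.707 × 0.375 = 0.2651 in.
R_nwl = 0.6 × 90 × 0.2651 × 18 = 257.7 kip (longitudinal, 2 welds).
R_nwt = 0.6 × 90 × 0.2651 × 4.5 = 64.43 kip (transverse, base value).
(i) R_nwl + R_nwt = 322.1 kip; (ii) 0.85 R_nwl + 1.5 R_nwt = 315.7 kip.
R_n = max = 322.1 kip [governs: (i)]; φR_n = 241.6 kip.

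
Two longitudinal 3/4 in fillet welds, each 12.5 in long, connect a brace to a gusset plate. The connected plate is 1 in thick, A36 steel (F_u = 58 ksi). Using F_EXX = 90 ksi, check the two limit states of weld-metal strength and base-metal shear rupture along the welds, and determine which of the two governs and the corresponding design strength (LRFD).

t_e = 0.707 × 0.75 = 0.5302 in; L = 25 in.
Weld metal: φR_n = 0.75 × 0.6 × 90 × 0.5302 × 25 = 536.9 kip.
Base metal (shear rupture): φR_n = 0.75 × 0.6 × 58 × 1 × 25 = 652.5 kip.
Governing: weld metal.

φR_n ≈ 537 kip (weld metal governs)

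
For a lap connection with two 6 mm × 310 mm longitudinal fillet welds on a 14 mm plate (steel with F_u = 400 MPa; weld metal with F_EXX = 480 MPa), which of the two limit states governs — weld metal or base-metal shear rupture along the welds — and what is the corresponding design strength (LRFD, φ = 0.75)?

t_e = 0.707 × 6 = 4.242 mm; L = 620 mm.
Weld metal: φR_n = 0.75 × 0.6 × 480 × 4.242 × 620 × 10⁻³ = 568.1 kN.
Base metal (shear rupture): φR_n = 0.75 × 0.6 × 400 × 14 × 620 × 10⁻³ = 1562 kN.
Governing: weld metal.

φR_n ≈ 568 kN (weld metal governs)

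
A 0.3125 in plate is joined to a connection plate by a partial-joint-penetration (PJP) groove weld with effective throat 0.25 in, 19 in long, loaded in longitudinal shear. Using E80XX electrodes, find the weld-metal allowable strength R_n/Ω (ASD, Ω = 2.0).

E80XX → F_EXX = 80 ksi.
Effective throat (given) t_e = 0.25 in.
A_we = 0.25 × 19 = 4.75 in².
F_nw = 0.6 F_EXX = 48 ksi.
R_n/Ω = (48 × 4.75) / 2.0 = 114 kip.

R_n/Ω ≈ 114 kip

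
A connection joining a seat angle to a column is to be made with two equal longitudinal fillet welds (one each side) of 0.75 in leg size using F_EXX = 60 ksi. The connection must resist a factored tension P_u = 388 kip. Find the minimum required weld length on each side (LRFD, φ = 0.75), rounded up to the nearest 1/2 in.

Throat t_e = 0.707 × 0.75 = 0.5302 in.
φr_n = 0.75 × 0.6 × 60 × 0.5302 = 14.32 kip/in.
L_req = P_u / φr_n = 388 / 14.32 = 27.1 in total.
Per side: 27.1 / 2 = 13.55 in.
Round up → use L = 14 in on each side.

L = 14 in on each side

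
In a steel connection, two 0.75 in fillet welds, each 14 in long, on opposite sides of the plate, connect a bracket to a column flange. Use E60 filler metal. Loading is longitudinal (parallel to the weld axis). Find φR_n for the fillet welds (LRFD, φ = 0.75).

φR_n ≈ 401 kips

E60XX → F_EXX = 60 ksi.
Effective throat t_e = 0.707 × 0.75 = 0.5302 in.
Total length L = 28 in; A_we = 0.5302 × 28 = 14.85 in².
F_nw = 0.6 F_EXX = 0.6 × 60 = 36 ksi.
φR_n = 0.75 × 36 × 14.85 = 400.9 kips.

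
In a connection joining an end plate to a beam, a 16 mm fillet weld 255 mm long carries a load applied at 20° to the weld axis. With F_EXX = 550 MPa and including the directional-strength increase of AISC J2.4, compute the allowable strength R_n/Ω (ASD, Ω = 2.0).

R_n/Ω ≈ 524 kN

t_e = 0.707 × 16 = 11.31 mm; A_we = 11.31 × 255 = 2885 mm².
Directional factor: 1.0 + 0.5 sin^1.5(20°) = 1.1.
F_nw = 0.6 × 550 × 1.1 = 363 MPa.
R_n/Ω = (363 × 2885) / 2.0 × 10⁻³ = 523.6 kN.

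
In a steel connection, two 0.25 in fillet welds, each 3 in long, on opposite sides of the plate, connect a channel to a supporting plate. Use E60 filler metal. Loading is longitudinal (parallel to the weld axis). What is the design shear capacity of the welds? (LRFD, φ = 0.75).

φR_n ≈ 28.6 kip

E60XX → F_EXX = 60 ksi.
Effective throat t_e = 0.707 × 0.25 = 0.1767 in.
Total length L = 6 in; A_we = 0.1767 × 6 = 1.06 in².
F_nw = 0.6 F_EXX = 0.6 × 60 = 36 ksi.
φR_n = 0.75 × 36 × 1.06 = 28.63 kip.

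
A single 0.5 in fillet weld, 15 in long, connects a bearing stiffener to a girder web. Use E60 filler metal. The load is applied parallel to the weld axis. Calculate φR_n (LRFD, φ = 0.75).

φR_n ≈ 143 kip

E60XX → F_EXX = 60 ksi.
Effective throat t_e = 0.707 × 0.5 = 0.3535 in.
Total length L = 15 in; A_we = 0.3535 × 15 = 5.302 in².
F_nw = 0.6 F_EXX = 0.6 × 60 = 36 ksi.
φR_n = 0.75 × 36 × 5.302 = 143.2 kip.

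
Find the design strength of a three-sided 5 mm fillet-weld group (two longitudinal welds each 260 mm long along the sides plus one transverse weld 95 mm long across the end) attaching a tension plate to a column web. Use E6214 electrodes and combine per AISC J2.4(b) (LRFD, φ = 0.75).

E62XX → F_EXX = 620 MPa.
t_e = 0.707 × 5 = 3.535 mm.
R_nwl = 0.6 × 620 × 3.535 × 520 × 10⁻³ = 683.8 kN (longitudinal, 2 welds).
R_nwt = 0.6 × 620 × 3.535 × 95 × 10⁻³ = 124.9 kN (transverse, base value).
(i) R_nwl + R_nwt = 808.7 kN; (ii) 0.85 R_nwl + 1.5 R_nwt = 768.6 kN.
R_n = max = 808.7 kN [governs: (i)]; φR_n = 606.6 kN.

φR_n ≈ 607 kN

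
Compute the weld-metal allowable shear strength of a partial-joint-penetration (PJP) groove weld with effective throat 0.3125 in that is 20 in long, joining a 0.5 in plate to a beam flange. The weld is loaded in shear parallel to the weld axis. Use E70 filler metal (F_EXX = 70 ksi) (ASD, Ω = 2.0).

Effective throat (given) t_e = 0.3125 in.
A_we = 0.3125 × 20 = 6.25 in².
F_nw = 0.6 F_EXX = 42 ksi.
R_n/Ω = (42 × 6.25) / 2.0 = 131.2 kip.

R_n/Ω ≈ 131 kip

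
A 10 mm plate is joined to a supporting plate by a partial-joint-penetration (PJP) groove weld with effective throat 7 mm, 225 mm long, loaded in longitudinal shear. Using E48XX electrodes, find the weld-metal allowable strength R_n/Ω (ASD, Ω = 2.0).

R_n/Ω ≈ 227 kN

E48XX → F_EXX = 480 MPa.
Effective throat (given) t_e = 7 mm.
A_we = 7 × 225 = 1575 mm².
F_nw = 0.6 F_EXX = 288 MPa.
R_n/Ω = (288 × 1575) / 2.0 × 10⁻³ = 226.8 kN.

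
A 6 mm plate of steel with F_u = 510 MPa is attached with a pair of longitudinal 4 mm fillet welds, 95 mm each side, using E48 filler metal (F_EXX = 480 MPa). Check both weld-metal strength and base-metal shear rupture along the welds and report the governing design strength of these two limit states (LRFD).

φR_n ≈ 116 kN (weld metal governs)

t_e = 0.707 × 4 = 2.828 mm; L = 190 mm.
Weld metal: φR_n = 0.75 × 0.6 × 480 × 2.828 × 190 × 10⁻³ = 116.1 kN.
Base metal (shear rupture): φR_n = 0.75 × 0.6 × 510 × 6 × 190 × 10⁻³ = 261.6 kN.
Governing: weld metal.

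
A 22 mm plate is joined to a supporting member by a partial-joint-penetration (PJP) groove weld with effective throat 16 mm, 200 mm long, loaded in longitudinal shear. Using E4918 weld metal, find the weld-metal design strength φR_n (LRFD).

φR_n ≈ 706 kN

E49XX → F_EXX = 490 MPa.
Effective throat (given) t_e = 16 mm.
A_we = 16 × 200 = 3200 mm².
F_nw = 0.6 F_EXX = 294 MPa.
φR_n = 0.75 × 294 × 3200 × 10⁻³ = 705.6 kN.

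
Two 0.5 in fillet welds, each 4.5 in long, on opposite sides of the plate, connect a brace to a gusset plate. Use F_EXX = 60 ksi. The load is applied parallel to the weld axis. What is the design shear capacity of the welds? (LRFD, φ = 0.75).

Effective throat t_e = 0.707 × 0.5 = 0.3535 in.
Total length L = 9 in; A_we = 0.3535 × 9 = 3.181 in².
F_nw = 0.6 F_EXX = 0.6 × 60 = 36 ksi.
φR_n = 0.75 × 36 × 3.181 = 85.9 kip.

φR_n ≈ 85.9 kip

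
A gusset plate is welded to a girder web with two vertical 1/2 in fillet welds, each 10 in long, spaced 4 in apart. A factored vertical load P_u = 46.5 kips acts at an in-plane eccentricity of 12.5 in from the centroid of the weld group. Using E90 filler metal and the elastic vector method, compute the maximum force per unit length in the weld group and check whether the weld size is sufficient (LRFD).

f_max ≈ 13.7 kip/in; adequate

E90XX → F_EXX = 90 ksi.
Total weld length L_w = 20 in. Treat welds as unit-width lines.
Polar moment about centroid: J = 2[d³/12 + d(b/2)²] = 2[10³/12 + 10×2²] = 246.7 in³.
Direct shear f_v = P/L_w = 46.5 / 20 = 2.325 kip/in (vertical).
Torsion M = P·e = 46.5 × 12.5 = 581.25 kip·in.
Critical point at (x, y) = (2, 5) from centroid. f_tx = M·y/J = 11.78 kip/in; f_ty = M·x/J = 4.713 kip/in.
Resultant f_max = √[f_tx² + (f_v + f_ty)²] = √[11.78² + (2.325 + 4.713)²] = 13.72 kip/in.
Capacity per unit length: φr_n = 0.75 × 0.6 × 90 × (0.707 × 0.5) = 14.32 kip/in.
13.72 ≤ 14.32 → adequate.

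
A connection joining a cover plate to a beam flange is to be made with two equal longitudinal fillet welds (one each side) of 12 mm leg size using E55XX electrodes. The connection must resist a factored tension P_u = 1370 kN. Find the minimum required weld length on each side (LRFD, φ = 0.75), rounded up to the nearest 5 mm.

E55XX → F_EXX = 550 MPa.
Throat t_e = 0.707 × 12 = 8.484 mm.
φr_n = 0.75 × 0.6 × 550 × 8.484 × 10⁻³ = 2.1 kN/mm.
L_req = P_u / φr_n = 1370 / 2.1 = 652.4 mm total.
Per side: 652.4 / 2 = 326.2 mm.
Round up → use L = 330 mm on each side.

L = 330 mm on each side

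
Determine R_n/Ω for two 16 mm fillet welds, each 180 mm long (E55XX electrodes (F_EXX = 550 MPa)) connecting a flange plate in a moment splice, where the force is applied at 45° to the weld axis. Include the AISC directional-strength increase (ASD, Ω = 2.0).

t_e = 0.707 × 16 = 11.31 mm; A_we = 11.31 × 360 = 4072 mm².
Directional factor: 1.0 + 0.5 sin^1.5(45°) = 1.297.
F_nw = 0.6 × 550 × 1.297 = 428.1 MPa.
R_n/Ω = (428.1 × 4072) / 2.0 × 10⁻³ = 871.7 kN.

R_n/Ω ≈ 872 kN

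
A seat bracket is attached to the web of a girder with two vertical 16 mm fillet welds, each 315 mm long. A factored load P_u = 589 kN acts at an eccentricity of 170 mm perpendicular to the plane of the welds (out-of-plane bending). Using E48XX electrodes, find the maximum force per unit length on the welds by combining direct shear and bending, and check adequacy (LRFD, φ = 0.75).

E48XX → F_EXX = 480 MPa.
L_w = 2 × 315 = 630 mm; section modulus (unit throat) S = 2 × L²/6 = 33080 mm².
Direct shear f_v = P/L_w = 589×10³/630 = 934.9 N/mm.
Moment M = P × e = 589×10³ × 170 = 100130000 N·mm; bending f_b = M/S = 3027 N/mm.
f_max = √(f_v² + f_b²) = √(934.9² + 3027²) = 3168 N/mm.
φr_n = 0.75 × 0.6 × 480 × (0.707 × 16) = 2443 N/mm → NOT adequate.

f_max ≈ 3170 N/mm; NOT adequate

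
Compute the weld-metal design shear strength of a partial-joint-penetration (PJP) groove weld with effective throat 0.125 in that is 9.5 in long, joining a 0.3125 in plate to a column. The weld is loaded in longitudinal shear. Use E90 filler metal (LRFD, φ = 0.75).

E90XX → F_EXX = 90 ksi.
Effective throat (given) t_e = 0.125 in.
A_we = 0.125 × 9.5 = 1.188 in².
F_nw = 0.6 F_EXX = 54 ksi.
φR_n = 0.75 × 54 × 1.188 = 48.09 kip.

φR_n ≈ 48.1 kip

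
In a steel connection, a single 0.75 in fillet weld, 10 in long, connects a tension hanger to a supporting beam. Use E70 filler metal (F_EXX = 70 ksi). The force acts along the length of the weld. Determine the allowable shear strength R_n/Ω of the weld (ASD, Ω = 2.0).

Effective throat t_e = 0.707 × 0.75 = 0.5302 in.
Total length L = 10 in; A_we = 0.5302 × 10 = 5.303 in².
F_nw = 0.6 F_EXX = 0.6 × 70 = 42 ksi.
R_n = 42 × 5.303 = 222.7 kips; R_n/Ω = 222.7/2.0 = 111.4 kips.

R_n/Ω ≈ 111 kips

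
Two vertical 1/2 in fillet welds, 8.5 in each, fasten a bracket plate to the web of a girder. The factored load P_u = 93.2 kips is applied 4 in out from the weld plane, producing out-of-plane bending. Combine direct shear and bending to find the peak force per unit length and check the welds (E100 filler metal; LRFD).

f_max ≈ 16.4 kip/in; NOT adequate

E100XX → F_EXX = 100 ksi.
L_w = 2 × 8.5 = 17 in; section modulus (unit throat) S = 2 × L²/6 = 24.08 in².
Direct shear f_v = P/L_w = 93.2/17 = 5.482 kip/in.
Moment M = P × e = 93.2 × 4 = 372.8 kip·in; bending f_b = M/S = 15.48 kip/in.
f_max = √(f_v² + f_b²) = √(5.482² + 15.48²) = 16.42 kip/in.
φr_n = 0.75 × 0.6 × 100 × (0.707 × 0.5) = 15.91 kip/in → NOT adequate.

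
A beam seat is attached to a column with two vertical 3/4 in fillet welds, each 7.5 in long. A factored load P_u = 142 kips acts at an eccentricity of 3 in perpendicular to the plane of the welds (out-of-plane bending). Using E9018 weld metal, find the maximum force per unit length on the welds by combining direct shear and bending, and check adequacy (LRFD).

f_max ≈ 24.6 kip/in; NOT adequate

E90XX → F_EXX = 90 ksi.
L_w = 2 × 7.5 = 15 in; section modulus (unit throat) S = 2 × L²/6 = 18.75 in².
Direct shear f_v = P/L_w = 142/15 = 9.467 kip/in.
Moment M = P × e = 142 × 3 = 426 kip·in; bending f_b = M/S = 22.72 kip/in.
f_max = √(f_v² + f_b²) = √(9.467² + 22.72²) = 24.61 kip/in.
φr_n = 0.75 × 0.6 × 90 × (0.707 × 0.75) = 21.48 kip/in → NOT adequate.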